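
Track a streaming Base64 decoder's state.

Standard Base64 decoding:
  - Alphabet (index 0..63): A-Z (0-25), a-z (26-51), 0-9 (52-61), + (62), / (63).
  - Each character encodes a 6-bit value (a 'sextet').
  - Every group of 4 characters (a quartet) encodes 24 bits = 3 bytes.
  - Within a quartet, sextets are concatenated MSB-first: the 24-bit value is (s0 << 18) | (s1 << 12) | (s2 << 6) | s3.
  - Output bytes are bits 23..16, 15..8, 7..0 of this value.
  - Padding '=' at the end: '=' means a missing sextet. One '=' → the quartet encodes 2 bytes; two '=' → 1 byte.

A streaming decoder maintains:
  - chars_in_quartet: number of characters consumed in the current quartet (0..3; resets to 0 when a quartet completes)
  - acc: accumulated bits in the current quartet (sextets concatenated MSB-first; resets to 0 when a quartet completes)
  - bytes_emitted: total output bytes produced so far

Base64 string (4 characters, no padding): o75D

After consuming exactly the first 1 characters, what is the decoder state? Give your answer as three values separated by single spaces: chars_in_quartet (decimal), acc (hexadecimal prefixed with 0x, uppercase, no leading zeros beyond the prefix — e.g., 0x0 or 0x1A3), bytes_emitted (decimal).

After char 0 ('o'=40): chars_in_quartet=1 acc=0x28 bytes_emitted=0

Answer: 1 0x28 0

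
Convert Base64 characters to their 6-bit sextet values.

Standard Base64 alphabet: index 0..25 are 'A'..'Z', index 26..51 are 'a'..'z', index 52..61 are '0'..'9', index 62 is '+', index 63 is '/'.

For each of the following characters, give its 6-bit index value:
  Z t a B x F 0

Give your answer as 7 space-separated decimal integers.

Answer: 25 45 26 1 49 5 52

Derivation:
'Z': A..Z range, ord('Z') − ord('A') = 25
't': a..z range, 26 + ord('t') − ord('a') = 45
'a': a..z range, 26 + ord('a') − ord('a') = 26
'B': A..Z range, ord('B') − ord('A') = 1
'x': a..z range, 26 + ord('x') − ord('a') = 49
'F': A..Z range, ord('F') − ord('A') = 5
'0': 0..9 range, 52 + ord('0') − ord('0') = 52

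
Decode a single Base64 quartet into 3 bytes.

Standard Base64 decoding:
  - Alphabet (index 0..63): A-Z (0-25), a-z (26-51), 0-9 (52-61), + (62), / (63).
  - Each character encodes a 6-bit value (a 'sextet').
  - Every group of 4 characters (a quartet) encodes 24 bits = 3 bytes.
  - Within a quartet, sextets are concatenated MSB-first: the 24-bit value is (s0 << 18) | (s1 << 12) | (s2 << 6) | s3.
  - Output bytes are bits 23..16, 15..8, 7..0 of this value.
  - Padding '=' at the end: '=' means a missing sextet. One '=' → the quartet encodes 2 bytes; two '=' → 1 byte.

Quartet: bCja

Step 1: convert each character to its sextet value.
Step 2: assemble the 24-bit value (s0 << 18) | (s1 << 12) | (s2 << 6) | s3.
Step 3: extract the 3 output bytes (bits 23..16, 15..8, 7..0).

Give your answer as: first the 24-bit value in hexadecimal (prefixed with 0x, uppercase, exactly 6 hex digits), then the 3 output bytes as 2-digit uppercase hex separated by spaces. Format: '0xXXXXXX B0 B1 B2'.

Sextets: b=27, C=2, j=35, a=26
24-bit: (27<<18) | (2<<12) | (35<<6) | 26
      = 0x6C0000 | 0x002000 | 0x0008C0 | 0x00001A
      = 0x6C28DA
Bytes: (v>>16)&0xFF=6C, (v>>8)&0xFF=28, v&0xFF=DA

Answer: 0x6C28DA 6C 28 DA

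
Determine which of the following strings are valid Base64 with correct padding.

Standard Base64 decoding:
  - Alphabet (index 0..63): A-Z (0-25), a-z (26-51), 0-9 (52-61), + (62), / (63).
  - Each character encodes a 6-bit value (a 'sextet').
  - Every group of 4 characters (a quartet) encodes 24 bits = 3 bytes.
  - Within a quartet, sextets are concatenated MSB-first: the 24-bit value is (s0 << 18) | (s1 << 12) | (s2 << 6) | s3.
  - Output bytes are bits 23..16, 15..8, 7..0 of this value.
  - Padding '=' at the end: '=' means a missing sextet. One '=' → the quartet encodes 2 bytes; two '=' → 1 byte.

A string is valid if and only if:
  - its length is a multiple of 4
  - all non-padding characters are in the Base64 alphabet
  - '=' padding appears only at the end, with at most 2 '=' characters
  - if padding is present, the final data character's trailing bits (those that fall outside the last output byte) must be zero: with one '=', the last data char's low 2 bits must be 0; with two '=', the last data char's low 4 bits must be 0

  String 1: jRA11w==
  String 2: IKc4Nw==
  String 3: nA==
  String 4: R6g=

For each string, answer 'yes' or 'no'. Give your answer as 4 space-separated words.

String 1: 'jRA11w==' → valid
String 2: 'IKc4Nw==' → valid
String 3: 'nA==' → valid
String 4: 'R6g=' → valid

Answer: yes yes yes yes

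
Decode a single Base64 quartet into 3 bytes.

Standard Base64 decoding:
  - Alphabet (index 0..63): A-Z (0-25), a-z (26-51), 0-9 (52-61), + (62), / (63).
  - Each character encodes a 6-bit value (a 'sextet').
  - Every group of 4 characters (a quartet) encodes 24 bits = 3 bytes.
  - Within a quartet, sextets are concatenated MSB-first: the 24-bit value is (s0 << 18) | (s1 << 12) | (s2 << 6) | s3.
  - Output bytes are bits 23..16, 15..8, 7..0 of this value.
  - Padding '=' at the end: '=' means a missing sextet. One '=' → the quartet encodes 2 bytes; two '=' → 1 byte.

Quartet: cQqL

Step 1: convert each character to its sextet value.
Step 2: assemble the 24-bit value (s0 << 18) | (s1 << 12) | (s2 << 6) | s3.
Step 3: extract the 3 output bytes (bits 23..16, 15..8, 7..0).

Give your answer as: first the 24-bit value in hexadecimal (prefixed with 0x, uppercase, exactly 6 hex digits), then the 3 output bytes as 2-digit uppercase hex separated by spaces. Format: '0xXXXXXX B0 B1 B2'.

Answer: 0x710A8B 71 0A 8B

Derivation:
Sextets: c=28, Q=16, q=42, L=11
24-bit: (28<<18) | (16<<12) | (42<<6) | 11
      = 0x700000 | 0x010000 | 0x000A80 | 0x00000B
      = 0x710A8B
Bytes: (v>>16)&0xFF=71, (v>>8)&0xFF=0A, v&0xFF=8B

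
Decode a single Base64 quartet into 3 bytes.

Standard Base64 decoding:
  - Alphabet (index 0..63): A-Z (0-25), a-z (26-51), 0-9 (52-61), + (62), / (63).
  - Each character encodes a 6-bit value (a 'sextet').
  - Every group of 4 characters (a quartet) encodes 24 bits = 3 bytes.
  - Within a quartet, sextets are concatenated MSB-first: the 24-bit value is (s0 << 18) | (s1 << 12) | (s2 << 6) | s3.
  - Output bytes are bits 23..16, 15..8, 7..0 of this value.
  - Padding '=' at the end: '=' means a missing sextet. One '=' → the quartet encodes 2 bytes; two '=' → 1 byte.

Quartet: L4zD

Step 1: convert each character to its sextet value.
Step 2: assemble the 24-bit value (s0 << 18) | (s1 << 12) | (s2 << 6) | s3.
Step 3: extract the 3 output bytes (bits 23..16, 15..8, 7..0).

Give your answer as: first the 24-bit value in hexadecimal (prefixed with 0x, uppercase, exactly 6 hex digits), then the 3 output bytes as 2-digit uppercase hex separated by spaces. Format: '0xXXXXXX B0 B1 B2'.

Answer: 0x2F8CC3 2F 8C C3

Derivation:
Sextets: L=11, 4=56, z=51, D=3
24-bit: (11<<18) | (56<<12) | (51<<6) | 3
      = 0x2C0000 | 0x038000 | 0x000CC0 | 0x000003
      = 0x2F8CC3
Bytes: (v>>16)&0xFF=2F, (v>>8)&0xFF=8C, v&0xFF=C3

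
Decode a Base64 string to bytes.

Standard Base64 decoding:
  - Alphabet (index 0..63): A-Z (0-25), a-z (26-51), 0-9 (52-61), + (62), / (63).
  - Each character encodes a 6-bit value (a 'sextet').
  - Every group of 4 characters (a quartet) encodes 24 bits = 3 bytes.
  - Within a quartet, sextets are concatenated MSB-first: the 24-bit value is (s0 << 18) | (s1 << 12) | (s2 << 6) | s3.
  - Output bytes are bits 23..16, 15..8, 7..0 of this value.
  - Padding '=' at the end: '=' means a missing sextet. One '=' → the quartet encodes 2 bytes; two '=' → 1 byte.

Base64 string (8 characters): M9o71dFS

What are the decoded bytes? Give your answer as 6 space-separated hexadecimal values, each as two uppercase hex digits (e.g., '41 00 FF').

Answer: 33 DA 3B D5 D1 52

Derivation:
After char 0 ('M'=12): chars_in_quartet=1 acc=0xC bytes_emitted=0
After char 1 ('9'=61): chars_in_quartet=2 acc=0x33D bytes_emitted=0
After char 2 ('o'=40): chars_in_quartet=3 acc=0xCF68 bytes_emitted=0
After char 3 ('7'=59): chars_in_quartet=4 acc=0x33DA3B -> emit 33 DA 3B, reset; bytes_emitted=3
After char 4 ('1'=53): chars_in_quartet=1 acc=0x35 bytes_emitted=3
After char 5 ('d'=29): chars_in_quartet=2 acc=0xD5D bytes_emitted=3
After char 6 ('F'=5): chars_in_quartet=3 acc=0x35745 bytes_emitted=3
After char 7 ('S'=18): chars_in_quartet=4 acc=0xD5D152 -> emit D5 D1 52, reset; bytes_emitted=6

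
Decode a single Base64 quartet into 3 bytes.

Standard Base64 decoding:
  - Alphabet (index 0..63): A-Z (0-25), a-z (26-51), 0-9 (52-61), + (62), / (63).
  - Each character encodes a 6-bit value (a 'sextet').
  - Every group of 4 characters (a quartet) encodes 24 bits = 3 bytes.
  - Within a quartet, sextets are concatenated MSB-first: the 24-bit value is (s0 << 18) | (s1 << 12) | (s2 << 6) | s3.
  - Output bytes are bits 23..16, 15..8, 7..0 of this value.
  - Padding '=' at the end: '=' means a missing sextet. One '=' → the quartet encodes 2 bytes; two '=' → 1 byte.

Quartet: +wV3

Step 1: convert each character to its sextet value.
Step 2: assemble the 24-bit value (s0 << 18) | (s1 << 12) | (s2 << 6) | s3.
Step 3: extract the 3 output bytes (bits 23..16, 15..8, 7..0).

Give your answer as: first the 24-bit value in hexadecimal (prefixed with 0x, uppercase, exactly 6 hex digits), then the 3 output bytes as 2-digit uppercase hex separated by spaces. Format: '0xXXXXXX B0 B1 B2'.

Sextets: +=62, w=48, V=21, 3=55
24-bit: (62<<18) | (48<<12) | (21<<6) | 55
      = 0xF80000 | 0x030000 | 0x000540 | 0x000037
      = 0xFB0577
Bytes: (v>>16)&0xFF=FB, (v>>8)&0xFF=05, v&0xFF=77

Answer: 0xFB0577 FB 05 77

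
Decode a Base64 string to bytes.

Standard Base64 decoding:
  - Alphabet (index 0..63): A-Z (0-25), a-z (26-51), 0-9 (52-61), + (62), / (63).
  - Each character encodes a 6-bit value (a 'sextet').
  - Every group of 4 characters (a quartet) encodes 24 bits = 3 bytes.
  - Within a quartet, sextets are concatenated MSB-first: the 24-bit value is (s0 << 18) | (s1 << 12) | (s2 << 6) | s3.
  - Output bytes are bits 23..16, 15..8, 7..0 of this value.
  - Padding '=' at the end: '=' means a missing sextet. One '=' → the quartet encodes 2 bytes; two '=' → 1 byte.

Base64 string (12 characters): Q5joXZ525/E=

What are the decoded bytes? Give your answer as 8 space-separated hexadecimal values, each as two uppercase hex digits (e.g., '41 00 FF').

After char 0 ('Q'=16): chars_in_quartet=1 acc=0x10 bytes_emitted=0
After char 1 ('5'=57): chars_in_quartet=2 acc=0x439 bytes_emitted=0
After char 2 ('j'=35): chars_in_quartet=3 acc=0x10E63 bytes_emitted=0
After char 3 ('o'=40): chars_in_quartet=4 acc=0x4398E8 -> emit 43 98 E8, reset; bytes_emitted=3
After char 4 ('X'=23): chars_in_quartet=1 acc=0x17 bytes_emitted=3
After char 5 ('Z'=25): chars_in_quartet=2 acc=0x5D9 bytes_emitted=3
After char 6 ('5'=57): chars_in_quartet=3 acc=0x17679 bytes_emitted=3
After char 7 ('2'=54): chars_in_quartet=4 acc=0x5D9E76 -> emit 5D 9E 76, reset; bytes_emitted=6
After char 8 ('5'=57): chars_in_quartet=1 acc=0x39 bytes_emitted=6
After char 9 ('/'=63): chars_in_quartet=2 acc=0xE7F bytes_emitted=6
After char 10 ('E'=4): chars_in_quartet=3 acc=0x39FC4 bytes_emitted=6
Padding '=': partial quartet acc=0x39FC4 -> emit E7 F1; bytes_emitted=8

Answer: 43 98 E8 5D 9E 76 E7 F1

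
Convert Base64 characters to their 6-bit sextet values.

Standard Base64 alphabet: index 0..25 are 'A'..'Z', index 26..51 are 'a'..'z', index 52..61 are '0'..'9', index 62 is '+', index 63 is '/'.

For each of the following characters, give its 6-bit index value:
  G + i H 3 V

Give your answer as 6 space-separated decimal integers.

'G': A..Z range, ord('G') − ord('A') = 6
'+': index 62
'i': a..z range, 26 + ord('i') − ord('a') = 34
'H': A..Z range, ord('H') − ord('A') = 7
'3': 0..9 range, 52 + ord('3') − ord('0') = 55
'V': A..Z range, ord('V') − ord('A') = 21

Answer: 6 62 34 7 55 21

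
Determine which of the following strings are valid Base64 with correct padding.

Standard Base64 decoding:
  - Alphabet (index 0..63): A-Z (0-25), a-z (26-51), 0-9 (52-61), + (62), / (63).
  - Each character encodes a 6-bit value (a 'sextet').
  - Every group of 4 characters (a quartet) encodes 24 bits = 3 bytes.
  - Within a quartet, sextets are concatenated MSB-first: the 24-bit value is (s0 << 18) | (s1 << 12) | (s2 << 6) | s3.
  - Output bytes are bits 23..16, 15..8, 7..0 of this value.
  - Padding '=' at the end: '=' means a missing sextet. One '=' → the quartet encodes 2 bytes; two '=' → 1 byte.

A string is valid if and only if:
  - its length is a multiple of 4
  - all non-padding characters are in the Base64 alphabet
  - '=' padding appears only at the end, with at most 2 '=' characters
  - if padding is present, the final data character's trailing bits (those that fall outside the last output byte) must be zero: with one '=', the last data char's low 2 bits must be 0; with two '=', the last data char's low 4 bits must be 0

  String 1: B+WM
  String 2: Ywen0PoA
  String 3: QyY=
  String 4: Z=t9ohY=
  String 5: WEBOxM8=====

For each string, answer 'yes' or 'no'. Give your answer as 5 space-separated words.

String 1: 'B+WM' → valid
String 2: 'Ywen0PoA' → valid
String 3: 'QyY=' → valid
String 4: 'Z=t9ohY=' → invalid (bad char(s): ['=']; '=' in middle)
String 5: 'WEBOxM8=====' → invalid (5 pad chars (max 2))

Answer: yes yes yes no no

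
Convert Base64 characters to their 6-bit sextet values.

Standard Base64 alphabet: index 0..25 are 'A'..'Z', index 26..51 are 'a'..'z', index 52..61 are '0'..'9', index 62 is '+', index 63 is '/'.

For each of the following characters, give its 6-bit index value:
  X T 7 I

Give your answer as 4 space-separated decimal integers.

Answer: 23 19 59 8

Derivation:
'X': A..Z range, ord('X') − ord('A') = 23
'T': A..Z range, ord('T') − ord('A') = 19
'7': 0..9 range, 52 + ord('7') − ord('0') = 59
'I': A..Z range, ord('I') − ord('A') = 8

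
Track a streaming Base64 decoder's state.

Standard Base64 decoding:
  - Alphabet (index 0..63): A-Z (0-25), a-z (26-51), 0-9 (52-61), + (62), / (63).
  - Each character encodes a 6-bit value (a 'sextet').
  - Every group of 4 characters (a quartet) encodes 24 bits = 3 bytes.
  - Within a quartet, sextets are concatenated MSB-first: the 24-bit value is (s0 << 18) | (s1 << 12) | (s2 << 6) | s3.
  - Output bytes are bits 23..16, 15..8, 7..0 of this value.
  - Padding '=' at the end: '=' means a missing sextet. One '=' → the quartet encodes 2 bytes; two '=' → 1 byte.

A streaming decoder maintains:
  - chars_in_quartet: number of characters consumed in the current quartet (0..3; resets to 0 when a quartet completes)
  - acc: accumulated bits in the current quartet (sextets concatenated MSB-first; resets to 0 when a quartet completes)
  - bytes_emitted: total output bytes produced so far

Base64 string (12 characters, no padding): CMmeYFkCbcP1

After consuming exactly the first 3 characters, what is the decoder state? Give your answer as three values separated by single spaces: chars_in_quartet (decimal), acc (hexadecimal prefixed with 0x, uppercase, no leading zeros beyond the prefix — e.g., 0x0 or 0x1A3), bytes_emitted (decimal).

Answer: 3 0x2326 0

Derivation:
After char 0 ('C'=2): chars_in_quartet=1 acc=0x2 bytes_emitted=0
After char 1 ('M'=12): chars_in_quartet=2 acc=0x8C bytes_emitted=0
After char 2 ('m'=38): chars_in_quartet=3 acc=0x2326 bytes_emitted=0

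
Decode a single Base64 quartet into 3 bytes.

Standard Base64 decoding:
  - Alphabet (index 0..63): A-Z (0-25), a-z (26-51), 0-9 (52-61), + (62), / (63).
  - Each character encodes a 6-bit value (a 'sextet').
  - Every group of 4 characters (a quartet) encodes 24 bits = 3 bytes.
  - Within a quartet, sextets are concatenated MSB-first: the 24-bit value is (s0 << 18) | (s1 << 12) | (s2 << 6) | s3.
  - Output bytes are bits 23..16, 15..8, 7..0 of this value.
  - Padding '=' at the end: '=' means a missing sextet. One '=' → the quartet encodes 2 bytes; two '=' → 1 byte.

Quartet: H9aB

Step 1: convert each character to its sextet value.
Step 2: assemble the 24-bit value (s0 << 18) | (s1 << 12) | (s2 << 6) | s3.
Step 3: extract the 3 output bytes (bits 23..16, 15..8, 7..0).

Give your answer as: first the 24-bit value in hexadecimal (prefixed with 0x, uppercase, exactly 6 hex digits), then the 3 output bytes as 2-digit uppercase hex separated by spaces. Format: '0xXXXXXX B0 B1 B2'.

Answer: 0x1FD681 1F D6 81

Derivation:
Sextets: H=7, 9=61, a=26, B=1
24-bit: (7<<18) | (61<<12) | (26<<6) | 1
      = 0x1C0000 | 0x03D000 | 0x000680 | 0x000001
      = 0x1FD681
Bytes: (v>>16)&0xFF=1F, (v>>8)&0xFF=D6, v&0xFF=81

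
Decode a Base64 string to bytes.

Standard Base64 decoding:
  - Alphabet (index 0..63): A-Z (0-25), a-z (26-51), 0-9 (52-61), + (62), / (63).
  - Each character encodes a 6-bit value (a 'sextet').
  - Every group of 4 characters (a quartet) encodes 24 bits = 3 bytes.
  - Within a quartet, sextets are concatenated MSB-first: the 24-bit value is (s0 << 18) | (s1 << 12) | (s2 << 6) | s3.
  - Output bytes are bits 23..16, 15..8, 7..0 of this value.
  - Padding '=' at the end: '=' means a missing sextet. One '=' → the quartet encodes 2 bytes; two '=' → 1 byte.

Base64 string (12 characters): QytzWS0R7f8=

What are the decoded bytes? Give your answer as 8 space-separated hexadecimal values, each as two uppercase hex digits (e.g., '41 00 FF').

Answer: 43 2B 73 59 2D 11 ED FF

Derivation:
After char 0 ('Q'=16): chars_in_quartet=1 acc=0x10 bytes_emitted=0
After char 1 ('y'=50): chars_in_quartet=2 acc=0x432 bytes_emitted=0
After char 2 ('t'=45): chars_in_quartet=3 acc=0x10CAD bytes_emitted=0
After char 3 ('z'=51): chars_in_quartet=4 acc=0x432B73 -> emit 43 2B 73, reset; bytes_emitted=3
After char 4 ('W'=22): chars_in_quartet=1 acc=0x16 bytes_emitted=3
After char 5 ('S'=18): chars_in_quartet=2 acc=0x592 bytes_emitted=3
After char 6 ('0'=52): chars_in_quartet=3 acc=0x164B4 bytes_emitted=3
After char 7 ('R'=17): chars_in_quartet=4 acc=0x592D11 -> emit 59 2D 11, reset; bytes_emitted=6
After char 8 ('7'=59): chars_in_quartet=1 acc=0x3B bytes_emitted=6
After char 9 ('f'=31): chars_in_quartet=2 acc=0xEDF bytes_emitted=6
After char 10 ('8'=60): chars_in_quartet=3 acc=0x3B7FC bytes_emitted=6
Padding '=': partial quartet acc=0x3B7FC -> emit ED FF; bytes_emitted=8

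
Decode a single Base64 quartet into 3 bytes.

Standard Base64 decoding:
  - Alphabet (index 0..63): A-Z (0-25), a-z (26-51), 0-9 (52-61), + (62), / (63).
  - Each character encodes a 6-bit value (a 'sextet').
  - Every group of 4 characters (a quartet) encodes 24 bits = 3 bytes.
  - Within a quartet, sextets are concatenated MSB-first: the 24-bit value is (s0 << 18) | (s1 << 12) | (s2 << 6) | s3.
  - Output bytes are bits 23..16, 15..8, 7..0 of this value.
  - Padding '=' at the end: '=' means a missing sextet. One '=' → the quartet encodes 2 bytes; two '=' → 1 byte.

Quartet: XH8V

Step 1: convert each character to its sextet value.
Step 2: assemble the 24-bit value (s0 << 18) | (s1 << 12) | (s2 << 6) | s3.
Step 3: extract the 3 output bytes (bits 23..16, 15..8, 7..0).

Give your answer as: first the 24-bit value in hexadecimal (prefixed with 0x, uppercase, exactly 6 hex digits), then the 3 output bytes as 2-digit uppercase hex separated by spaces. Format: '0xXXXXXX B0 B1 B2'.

Sextets: X=23, H=7, 8=60, V=21
24-bit: (23<<18) | (7<<12) | (60<<6) | 21
      = 0x5C0000 | 0x007000 | 0x000F00 | 0x000015
      = 0x5C7F15
Bytes: (v>>16)&0xFF=5C, (v>>8)&0xFF=7F, v&0xFF=15

Answer: 0x5C7F15 5C 7F 15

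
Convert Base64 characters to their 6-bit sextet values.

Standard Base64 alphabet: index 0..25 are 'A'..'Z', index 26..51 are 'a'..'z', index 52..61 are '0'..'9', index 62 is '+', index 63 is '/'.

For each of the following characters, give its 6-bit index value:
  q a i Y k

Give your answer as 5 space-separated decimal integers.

Answer: 42 26 34 24 36

Derivation:
'q': a..z range, 26 + ord('q') − ord('a') = 42
'a': a..z range, 26 + ord('a') − ord('a') = 26
'i': a..z range, 26 + ord('i') − ord('a') = 34
'Y': A..Z range, ord('Y') − ord('A') = 24
'k': a..z range, 26 + ord('k') − ord('a') = 36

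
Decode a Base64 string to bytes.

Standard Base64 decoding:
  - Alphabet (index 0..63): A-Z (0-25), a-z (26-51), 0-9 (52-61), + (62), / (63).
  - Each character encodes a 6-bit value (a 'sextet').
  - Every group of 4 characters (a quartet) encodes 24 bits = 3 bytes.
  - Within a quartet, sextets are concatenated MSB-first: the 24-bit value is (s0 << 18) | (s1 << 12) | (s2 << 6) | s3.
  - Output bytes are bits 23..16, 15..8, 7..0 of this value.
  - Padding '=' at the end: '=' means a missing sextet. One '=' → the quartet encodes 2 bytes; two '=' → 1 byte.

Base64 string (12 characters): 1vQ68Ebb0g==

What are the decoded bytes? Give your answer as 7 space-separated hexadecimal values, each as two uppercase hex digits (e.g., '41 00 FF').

Answer: D6 F4 3A F0 46 DB D2

Derivation:
After char 0 ('1'=53): chars_in_quartet=1 acc=0x35 bytes_emitted=0
After char 1 ('v'=47): chars_in_quartet=2 acc=0xD6F bytes_emitted=0
After char 2 ('Q'=16): chars_in_quartet=3 acc=0x35BD0 bytes_emitted=0
After char 3 ('6'=58): chars_in_quartet=4 acc=0xD6F43A -> emit D6 F4 3A, reset; bytes_emitted=3
After char 4 ('8'=60): chars_in_quartet=1 acc=0x3C bytes_emitted=3
After char 5 ('E'=4): chars_in_quartet=2 acc=0xF04 bytes_emitted=3
After char 6 ('b'=27): chars_in_quartet=3 acc=0x3C11B bytes_emitted=3
After char 7 ('b'=27): chars_in_quartet=4 acc=0xF046DB -> emit F0 46 DB, reset; bytes_emitted=6
After char 8 ('0'=52): chars_in_quartet=1 acc=0x34 bytes_emitted=6
After char 9 ('g'=32): chars_in_quartet=2 acc=0xD20 bytes_emitted=6
Padding '==': partial quartet acc=0xD20 -> emit D2; bytes_emitted=7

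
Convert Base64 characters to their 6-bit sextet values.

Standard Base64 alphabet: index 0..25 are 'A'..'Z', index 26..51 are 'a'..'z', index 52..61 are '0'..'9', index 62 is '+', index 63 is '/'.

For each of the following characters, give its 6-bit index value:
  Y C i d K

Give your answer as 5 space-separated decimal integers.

Answer: 24 2 34 29 10

Derivation:
'Y': A..Z range, ord('Y') − ord('A') = 24
'C': A..Z range, ord('C') − ord('A') = 2
'i': a..z range, 26 + ord('i') − ord('a') = 34
'd': a..z range, 26 + ord('d') − ord('a') = 29
'K': A..Z range, ord('K') − ord('A') = 10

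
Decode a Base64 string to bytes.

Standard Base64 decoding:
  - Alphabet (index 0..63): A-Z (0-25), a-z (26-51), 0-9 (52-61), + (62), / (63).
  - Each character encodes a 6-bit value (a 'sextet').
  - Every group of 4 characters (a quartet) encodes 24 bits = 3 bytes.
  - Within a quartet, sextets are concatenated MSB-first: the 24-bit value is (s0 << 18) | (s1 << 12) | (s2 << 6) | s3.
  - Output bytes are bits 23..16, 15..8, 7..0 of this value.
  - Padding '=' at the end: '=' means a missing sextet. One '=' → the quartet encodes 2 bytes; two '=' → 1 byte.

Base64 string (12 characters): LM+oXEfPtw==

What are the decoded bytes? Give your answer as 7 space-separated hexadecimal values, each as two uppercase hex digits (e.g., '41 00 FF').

Answer: 2C CF A8 5C 47 CF B7

Derivation:
After char 0 ('L'=11): chars_in_quartet=1 acc=0xB bytes_emitted=0
After char 1 ('M'=12): chars_in_quartet=2 acc=0x2CC bytes_emitted=0
After char 2 ('+'=62): chars_in_quartet=3 acc=0xB33E bytes_emitted=0
After char 3 ('o'=40): chars_in_quartet=4 acc=0x2CCFA8 -> emit 2C CF A8, reset; bytes_emitted=3
After char 4 ('X'=23): chars_in_quartet=1 acc=0x17 bytes_emitted=3
After char 5 ('E'=4): chars_in_quartet=2 acc=0x5C4 bytes_emitted=3
After char 6 ('f'=31): chars_in_quartet=3 acc=0x1711F bytes_emitted=3
After char 7 ('P'=15): chars_in_quartet=4 acc=0x5C47CF -> emit 5C 47 CF, reset; bytes_emitted=6
After char 8 ('t'=45): chars_in_quartet=1 acc=0x2D bytes_emitted=6
After char 9 ('w'=48): chars_in_quartet=2 acc=0xB70 bytes_emitted=6
Padding '==': partial quartet acc=0xB70 -> emit B7; bytes_emitted=7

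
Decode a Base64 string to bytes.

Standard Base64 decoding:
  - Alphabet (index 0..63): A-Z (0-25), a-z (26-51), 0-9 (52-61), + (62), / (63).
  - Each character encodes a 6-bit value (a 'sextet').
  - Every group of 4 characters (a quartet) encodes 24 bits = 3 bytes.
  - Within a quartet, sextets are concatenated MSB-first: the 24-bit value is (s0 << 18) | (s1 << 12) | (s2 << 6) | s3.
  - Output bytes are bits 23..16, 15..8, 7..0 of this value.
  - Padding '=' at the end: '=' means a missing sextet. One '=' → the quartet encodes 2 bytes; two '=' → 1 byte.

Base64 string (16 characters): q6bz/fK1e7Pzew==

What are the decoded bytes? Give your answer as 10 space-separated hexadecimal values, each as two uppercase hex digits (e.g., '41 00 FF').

Answer: AB A6 F3 FD F2 B5 7B B3 F3 7B

Derivation:
After char 0 ('q'=42): chars_in_quartet=1 acc=0x2A bytes_emitted=0
After char 1 ('6'=58): chars_in_quartet=2 acc=0xABA bytes_emitted=0
After char 2 ('b'=27): chars_in_quartet=3 acc=0x2AE9B bytes_emitted=0
After char 3 ('z'=51): chars_in_quartet=4 acc=0xABA6F3 -> emit AB A6 F3, reset; bytes_emitted=3
After char 4 ('/'=63): chars_in_quartet=1 acc=0x3F bytes_emitted=3
After char 5 ('f'=31): chars_in_quartet=2 acc=0xFDF bytes_emitted=3
After char 6 ('K'=10): chars_in_quartet=3 acc=0x3F7CA bytes_emitted=3
After char 7 ('1'=53): chars_in_quartet=4 acc=0xFDF2B5 -> emit FD F2 B5, reset; bytes_emitted=6
After char 8 ('e'=30): chars_in_quartet=1 acc=0x1E bytes_emitted=6
After char 9 ('7'=59): chars_in_quartet=2 acc=0x7BB bytes_emitted=6
After char 10 ('P'=15): chars_in_quartet=3 acc=0x1EECF bytes_emitted=6
After char 11 ('z'=51): chars_in_quartet=4 acc=0x7BB3F3 -> emit 7B B3 F3, reset; bytes_emitted=9
After char 12 ('e'=30): chars_in_quartet=1 acc=0x1E bytes_emitted=9
After char 13 ('w'=48): chars_in_quartet=2 acc=0x7B0 bytes_emitted=9
Padding '==': partial quartet acc=0x7B0 -> emit 7B; bytes_emitted=10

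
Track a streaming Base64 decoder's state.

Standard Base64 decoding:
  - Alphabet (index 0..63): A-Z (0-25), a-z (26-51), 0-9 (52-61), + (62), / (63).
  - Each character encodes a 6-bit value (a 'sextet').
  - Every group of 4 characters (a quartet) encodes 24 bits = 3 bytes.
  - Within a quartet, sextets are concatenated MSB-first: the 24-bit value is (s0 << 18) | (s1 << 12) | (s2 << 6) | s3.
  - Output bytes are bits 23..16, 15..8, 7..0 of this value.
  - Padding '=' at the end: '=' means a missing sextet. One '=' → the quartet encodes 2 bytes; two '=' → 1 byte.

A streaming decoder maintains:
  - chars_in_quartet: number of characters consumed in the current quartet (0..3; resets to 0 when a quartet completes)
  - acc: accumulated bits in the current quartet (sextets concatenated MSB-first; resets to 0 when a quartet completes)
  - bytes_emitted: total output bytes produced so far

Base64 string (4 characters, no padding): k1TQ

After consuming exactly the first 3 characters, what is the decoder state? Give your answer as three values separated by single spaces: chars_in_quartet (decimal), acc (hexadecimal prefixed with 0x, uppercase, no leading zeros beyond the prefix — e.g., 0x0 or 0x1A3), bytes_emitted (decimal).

Answer: 3 0x24D53 0

Derivation:
After char 0 ('k'=36): chars_in_quartet=1 acc=0x24 bytes_emitted=0
After char 1 ('1'=53): chars_in_quartet=2 acc=0x935 bytes_emitted=0
After char 2 ('T'=19): chars_in_quartet=3 acc=0x24D53 bytes_emitted=0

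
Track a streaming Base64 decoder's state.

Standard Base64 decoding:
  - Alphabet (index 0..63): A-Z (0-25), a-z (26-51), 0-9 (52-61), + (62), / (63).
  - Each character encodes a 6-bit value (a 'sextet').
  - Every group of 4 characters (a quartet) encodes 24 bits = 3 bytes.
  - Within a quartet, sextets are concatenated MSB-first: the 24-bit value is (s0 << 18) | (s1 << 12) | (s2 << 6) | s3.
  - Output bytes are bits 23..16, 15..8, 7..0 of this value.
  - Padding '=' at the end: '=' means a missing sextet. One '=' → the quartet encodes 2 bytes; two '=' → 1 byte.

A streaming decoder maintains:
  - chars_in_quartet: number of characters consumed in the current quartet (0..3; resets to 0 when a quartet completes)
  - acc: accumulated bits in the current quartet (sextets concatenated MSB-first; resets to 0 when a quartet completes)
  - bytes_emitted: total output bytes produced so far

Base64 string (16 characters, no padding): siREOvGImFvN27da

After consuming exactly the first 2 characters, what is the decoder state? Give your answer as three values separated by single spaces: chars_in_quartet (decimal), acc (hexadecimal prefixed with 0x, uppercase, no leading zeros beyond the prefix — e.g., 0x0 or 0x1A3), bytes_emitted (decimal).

After char 0 ('s'=44): chars_in_quartet=1 acc=0x2C bytes_emitted=0
After char 1 ('i'=34): chars_in_quartet=2 acc=0xB22 bytes_emitted=0

Answer: 2 0xB22 0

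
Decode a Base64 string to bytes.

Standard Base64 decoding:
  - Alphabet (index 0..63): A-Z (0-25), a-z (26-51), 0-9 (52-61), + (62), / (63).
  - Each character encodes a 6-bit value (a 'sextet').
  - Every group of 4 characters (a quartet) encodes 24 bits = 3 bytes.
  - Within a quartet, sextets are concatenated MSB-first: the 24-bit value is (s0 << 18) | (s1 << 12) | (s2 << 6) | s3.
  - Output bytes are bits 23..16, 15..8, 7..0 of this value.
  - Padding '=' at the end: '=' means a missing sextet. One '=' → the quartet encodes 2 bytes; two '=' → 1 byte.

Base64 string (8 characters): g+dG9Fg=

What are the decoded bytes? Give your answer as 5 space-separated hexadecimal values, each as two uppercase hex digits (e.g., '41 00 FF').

After char 0 ('g'=32): chars_in_quartet=1 acc=0x20 bytes_emitted=0
After char 1 ('+'=62): chars_in_quartet=2 acc=0x83E bytes_emitted=0
After char 2 ('d'=29): chars_in_quartet=3 acc=0x20F9D bytes_emitted=0
After char 3 ('G'=6): chars_in_quartet=4 acc=0x83E746 -> emit 83 E7 46, reset; bytes_emitted=3
After char 4 ('9'=61): chars_in_quartet=1 acc=0x3D bytes_emitted=3
After char 5 ('F'=5): chars_in_quartet=2 acc=0xF45 bytes_emitted=3
After char 6 ('g'=32): chars_in_quartet=3 acc=0x3D160 bytes_emitted=3
Padding '=': partial quartet acc=0x3D160 -> emit F4 58; bytes_emitted=5

Answer: 83 E7 46 F4 58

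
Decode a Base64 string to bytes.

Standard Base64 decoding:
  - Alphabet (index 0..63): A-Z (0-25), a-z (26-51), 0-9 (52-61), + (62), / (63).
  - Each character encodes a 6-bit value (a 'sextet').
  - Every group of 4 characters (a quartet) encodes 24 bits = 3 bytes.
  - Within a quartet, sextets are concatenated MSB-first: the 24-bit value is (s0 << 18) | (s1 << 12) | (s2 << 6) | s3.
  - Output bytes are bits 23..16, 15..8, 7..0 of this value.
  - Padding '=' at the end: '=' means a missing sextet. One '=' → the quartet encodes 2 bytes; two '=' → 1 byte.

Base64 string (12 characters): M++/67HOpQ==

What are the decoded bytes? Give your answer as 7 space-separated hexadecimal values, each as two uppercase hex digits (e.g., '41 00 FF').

After char 0 ('M'=12): chars_in_quartet=1 acc=0xC bytes_emitted=0
After char 1 ('+'=62): chars_in_quartet=2 acc=0x33E bytes_emitted=0
After char 2 ('+'=62): chars_in_quartet=3 acc=0xCFBE bytes_emitted=0
After char 3 ('/'=63): chars_in_quartet=4 acc=0x33EFBF -> emit 33 EF BF, reset; bytes_emitted=3
After char 4 ('6'=58): chars_in_quartet=1 acc=0x3A bytes_emitted=3
After char 5 ('7'=59): chars_in_quartet=2 acc=0xEBB bytes_emitted=3
After char 6 ('H'=7): chars_in_quartet=3 acc=0x3AEC7 bytes_emitted=3
After char 7 ('O'=14): chars_in_quartet=4 acc=0xEBB1CE -> emit EB B1 CE, reset; bytes_emitted=6
After char 8 ('p'=41): chars_in_quartet=1 acc=0x29 bytes_emitted=6
After char 9 ('Q'=16): chars_in_quartet=2 acc=0xA50 bytes_emitted=6
Padding '==': partial quartet acc=0xA50 -> emit A5; bytes_emitted=7

Answer: 33 EF BF EB B1 CE A5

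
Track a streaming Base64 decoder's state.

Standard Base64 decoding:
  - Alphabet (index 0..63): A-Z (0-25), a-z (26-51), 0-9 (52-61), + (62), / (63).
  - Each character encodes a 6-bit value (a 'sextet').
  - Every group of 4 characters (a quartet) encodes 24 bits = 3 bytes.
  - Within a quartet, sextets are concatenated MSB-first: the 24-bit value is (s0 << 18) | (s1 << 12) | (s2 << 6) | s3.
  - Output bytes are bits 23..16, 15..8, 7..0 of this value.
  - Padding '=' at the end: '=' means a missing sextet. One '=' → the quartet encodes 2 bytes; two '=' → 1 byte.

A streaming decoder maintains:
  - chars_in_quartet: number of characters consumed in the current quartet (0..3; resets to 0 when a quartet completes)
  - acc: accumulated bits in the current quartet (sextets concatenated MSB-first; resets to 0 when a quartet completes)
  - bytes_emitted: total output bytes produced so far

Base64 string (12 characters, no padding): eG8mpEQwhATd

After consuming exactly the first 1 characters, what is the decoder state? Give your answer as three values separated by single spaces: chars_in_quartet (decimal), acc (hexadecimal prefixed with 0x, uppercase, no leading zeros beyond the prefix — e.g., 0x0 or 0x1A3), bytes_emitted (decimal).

After char 0 ('e'=30): chars_in_quartet=1 acc=0x1E bytes_emitted=0

Answer: 1 0x1E 0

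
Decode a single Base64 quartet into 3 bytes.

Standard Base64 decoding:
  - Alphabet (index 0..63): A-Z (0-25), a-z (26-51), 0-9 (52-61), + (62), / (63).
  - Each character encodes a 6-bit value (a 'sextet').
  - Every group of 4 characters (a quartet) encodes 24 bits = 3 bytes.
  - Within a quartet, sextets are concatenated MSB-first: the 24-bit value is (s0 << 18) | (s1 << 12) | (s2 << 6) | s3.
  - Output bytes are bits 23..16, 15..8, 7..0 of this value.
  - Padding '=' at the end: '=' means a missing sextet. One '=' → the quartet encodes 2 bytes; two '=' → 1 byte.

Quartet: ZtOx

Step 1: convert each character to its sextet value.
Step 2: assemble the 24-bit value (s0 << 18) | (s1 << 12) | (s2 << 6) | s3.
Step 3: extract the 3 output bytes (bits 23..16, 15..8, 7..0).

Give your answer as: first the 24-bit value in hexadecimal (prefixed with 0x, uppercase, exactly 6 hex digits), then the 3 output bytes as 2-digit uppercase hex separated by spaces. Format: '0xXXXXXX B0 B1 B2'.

Answer: 0x66D3B1 66 D3 B1

Derivation:
Sextets: Z=25, t=45, O=14, x=49
24-bit: (25<<18) | (45<<12) | (14<<6) | 49
      = 0x640000 | 0x02D000 | 0x000380 | 0x000031
      = 0x66D3B1
Bytes: (v>>16)&0xFF=66, (v>>8)&0xFF=D3, v&0xFF=B1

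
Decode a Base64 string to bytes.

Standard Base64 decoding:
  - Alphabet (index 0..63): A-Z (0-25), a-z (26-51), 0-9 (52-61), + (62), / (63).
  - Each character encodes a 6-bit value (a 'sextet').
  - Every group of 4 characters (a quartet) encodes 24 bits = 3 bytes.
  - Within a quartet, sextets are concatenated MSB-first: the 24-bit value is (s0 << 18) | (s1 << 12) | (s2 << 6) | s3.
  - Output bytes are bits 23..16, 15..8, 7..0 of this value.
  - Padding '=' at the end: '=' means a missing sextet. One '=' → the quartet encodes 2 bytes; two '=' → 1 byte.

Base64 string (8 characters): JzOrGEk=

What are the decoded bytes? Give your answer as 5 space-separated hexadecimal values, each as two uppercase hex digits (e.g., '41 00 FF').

Answer: 27 33 AB 18 49

Derivation:
After char 0 ('J'=9): chars_in_quartet=1 acc=0x9 bytes_emitted=0
After char 1 ('z'=51): chars_in_quartet=2 acc=0x273 bytes_emitted=0
After char 2 ('O'=14): chars_in_quartet=3 acc=0x9CCE bytes_emitted=0
After char 3 ('r'=43): chars_in_quartet=4 acc=0x2733AB -> emit 27 33 AB, reset; bytes_emitted=3
After char 4 ('G'=6): chars_in_quartet=1 acc=0x6 bytes_emitted=3
After char 5 ('E'=4): chars_in_quartet=2 acc=0x184 bytes_emitted=3
After char 6 ('k'=36): chars_in_quartet=3 acc=0x6124 bytes_emitted=3
Padding '=': partial quartet acc=0x6124 -> emit 18 49; bytes_emitted=5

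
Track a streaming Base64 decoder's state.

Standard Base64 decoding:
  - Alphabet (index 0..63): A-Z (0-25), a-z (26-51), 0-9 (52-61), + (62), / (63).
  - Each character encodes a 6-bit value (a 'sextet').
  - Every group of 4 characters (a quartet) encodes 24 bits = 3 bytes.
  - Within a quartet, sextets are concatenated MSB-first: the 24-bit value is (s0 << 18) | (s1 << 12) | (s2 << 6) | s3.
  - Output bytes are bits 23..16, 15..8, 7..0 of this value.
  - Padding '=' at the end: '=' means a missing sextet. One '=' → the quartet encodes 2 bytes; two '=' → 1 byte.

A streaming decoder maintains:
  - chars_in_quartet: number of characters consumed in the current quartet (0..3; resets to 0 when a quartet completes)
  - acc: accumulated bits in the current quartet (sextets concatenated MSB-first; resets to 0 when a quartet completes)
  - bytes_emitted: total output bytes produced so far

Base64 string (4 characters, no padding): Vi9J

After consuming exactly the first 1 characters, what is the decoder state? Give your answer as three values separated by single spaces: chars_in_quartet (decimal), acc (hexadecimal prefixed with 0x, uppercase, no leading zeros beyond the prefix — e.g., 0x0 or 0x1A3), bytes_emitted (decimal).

Answer: 1 0x15 0

Derivation:
After char 0 ('V'=21): chars_in_quartet=1 acc=0x15 bytes_emitted=0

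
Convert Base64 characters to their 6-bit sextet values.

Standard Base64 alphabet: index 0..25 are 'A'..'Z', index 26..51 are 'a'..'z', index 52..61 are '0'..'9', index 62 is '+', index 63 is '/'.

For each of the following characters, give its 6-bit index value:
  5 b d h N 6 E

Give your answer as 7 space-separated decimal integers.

Answer: 57 27 29 33 13 58 4

Derivation:
'5': 0..9 range, 52 + ord('5') − ord('0') = 57
'b': a..z range, 26 + ord('b') − ord('a') = 27
'd': a..z range, 26 + ord('d') − ord('a') = 29
'h': a..z range, 26 + ord('h') − ord('a') = 33
'N': A..Z range, ord('N') − ord('A') = 13
'6': 0..9 range, 52 + ord('6') − ord('0') = 58
'E': A..Z range, ord('E') − ord('A') = 4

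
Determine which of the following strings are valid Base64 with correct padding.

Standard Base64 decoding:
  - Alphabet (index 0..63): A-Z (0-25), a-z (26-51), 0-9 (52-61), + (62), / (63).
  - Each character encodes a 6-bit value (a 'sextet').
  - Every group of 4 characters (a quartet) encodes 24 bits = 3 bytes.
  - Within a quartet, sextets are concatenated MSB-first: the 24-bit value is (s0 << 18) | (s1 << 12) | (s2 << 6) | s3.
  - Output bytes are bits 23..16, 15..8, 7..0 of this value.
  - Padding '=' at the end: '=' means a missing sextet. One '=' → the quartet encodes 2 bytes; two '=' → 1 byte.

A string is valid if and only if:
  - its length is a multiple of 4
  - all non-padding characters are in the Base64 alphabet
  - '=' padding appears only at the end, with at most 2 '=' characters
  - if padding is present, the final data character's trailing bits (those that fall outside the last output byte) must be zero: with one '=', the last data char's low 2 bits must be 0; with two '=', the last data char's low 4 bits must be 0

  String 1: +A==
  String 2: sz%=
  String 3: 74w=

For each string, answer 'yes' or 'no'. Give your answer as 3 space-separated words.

String 1: '+A==' → valid
String 2: 'sz%=' → invalid (bad char(s): ['%'])
String 3: '74w=' → valid

Answer: yes no yes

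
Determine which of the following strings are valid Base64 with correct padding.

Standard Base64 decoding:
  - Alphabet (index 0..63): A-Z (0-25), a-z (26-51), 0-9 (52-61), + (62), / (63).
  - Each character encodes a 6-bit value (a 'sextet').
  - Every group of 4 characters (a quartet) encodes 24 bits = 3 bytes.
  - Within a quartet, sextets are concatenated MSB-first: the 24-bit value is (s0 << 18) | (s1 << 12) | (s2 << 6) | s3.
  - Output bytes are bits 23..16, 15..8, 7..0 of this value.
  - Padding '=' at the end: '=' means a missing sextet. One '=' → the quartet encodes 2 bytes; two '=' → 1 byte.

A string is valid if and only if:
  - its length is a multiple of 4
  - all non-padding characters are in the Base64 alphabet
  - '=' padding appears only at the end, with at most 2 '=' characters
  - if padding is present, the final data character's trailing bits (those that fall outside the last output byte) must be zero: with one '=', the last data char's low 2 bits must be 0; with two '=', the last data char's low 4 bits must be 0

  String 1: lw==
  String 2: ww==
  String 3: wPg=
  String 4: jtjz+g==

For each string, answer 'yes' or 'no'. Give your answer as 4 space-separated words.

Answer: yes yes yes yes

Derivation:
String 1: 'lw==' → valid
String 2: 'ww==' → valid
String 3: 'wPg=' → valid
String 4: 'jtjz+g==' → valid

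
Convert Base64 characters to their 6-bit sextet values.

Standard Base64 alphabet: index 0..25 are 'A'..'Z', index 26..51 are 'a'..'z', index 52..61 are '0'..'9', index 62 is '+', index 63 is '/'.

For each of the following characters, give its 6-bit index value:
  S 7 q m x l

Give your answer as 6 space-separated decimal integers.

'S': A..Z range, ord('S') − ord('A') = 18
'7': 0..9 range, 52 + ord('7') − ord('0') = 59
'q': a..z range, 26 + ord('q') − ord('a') = 42
'm': a..z range, 26 + ord('m') − ord('a') = 38
'x': a..z range, 26 + ord('x') − ord('a') = 49
'l': a..z range, 26 + ord('l') − ord('a') = 37

Answer: 18 59 42 38 49 37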